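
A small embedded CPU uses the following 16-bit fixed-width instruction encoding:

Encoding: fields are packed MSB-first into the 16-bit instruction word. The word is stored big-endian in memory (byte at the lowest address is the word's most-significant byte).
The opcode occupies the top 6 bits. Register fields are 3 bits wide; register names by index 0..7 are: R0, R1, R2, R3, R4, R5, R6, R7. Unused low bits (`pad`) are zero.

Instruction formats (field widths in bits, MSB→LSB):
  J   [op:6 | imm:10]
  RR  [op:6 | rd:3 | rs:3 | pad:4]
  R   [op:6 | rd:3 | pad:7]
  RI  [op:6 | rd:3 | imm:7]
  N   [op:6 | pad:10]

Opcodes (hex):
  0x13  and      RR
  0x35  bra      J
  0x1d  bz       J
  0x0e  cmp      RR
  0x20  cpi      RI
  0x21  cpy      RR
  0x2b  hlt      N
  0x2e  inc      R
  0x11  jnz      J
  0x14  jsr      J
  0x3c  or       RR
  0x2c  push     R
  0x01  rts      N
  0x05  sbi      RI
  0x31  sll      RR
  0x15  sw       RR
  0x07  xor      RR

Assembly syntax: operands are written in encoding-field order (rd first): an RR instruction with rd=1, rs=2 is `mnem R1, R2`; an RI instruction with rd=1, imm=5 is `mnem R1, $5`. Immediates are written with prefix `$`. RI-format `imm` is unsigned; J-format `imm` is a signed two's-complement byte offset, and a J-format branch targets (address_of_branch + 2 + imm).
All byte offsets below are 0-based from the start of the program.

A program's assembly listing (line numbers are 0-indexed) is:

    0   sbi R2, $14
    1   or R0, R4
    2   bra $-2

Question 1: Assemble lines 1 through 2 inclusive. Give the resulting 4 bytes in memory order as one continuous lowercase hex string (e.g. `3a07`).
f040d7fe

1. or fields op=0x3c:6|rd=0:3|rs=4:3|pad=0:4 → word f040h → f0 40
2. bra fields op=0x35:6|imm=-2:10 → word d7feh → d7 fe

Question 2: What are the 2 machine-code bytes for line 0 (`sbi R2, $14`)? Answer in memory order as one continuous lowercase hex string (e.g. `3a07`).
150e

0. sbi fields op=0x5:6|rd=2:3|imm=14:7 → word 150eh → 15 0e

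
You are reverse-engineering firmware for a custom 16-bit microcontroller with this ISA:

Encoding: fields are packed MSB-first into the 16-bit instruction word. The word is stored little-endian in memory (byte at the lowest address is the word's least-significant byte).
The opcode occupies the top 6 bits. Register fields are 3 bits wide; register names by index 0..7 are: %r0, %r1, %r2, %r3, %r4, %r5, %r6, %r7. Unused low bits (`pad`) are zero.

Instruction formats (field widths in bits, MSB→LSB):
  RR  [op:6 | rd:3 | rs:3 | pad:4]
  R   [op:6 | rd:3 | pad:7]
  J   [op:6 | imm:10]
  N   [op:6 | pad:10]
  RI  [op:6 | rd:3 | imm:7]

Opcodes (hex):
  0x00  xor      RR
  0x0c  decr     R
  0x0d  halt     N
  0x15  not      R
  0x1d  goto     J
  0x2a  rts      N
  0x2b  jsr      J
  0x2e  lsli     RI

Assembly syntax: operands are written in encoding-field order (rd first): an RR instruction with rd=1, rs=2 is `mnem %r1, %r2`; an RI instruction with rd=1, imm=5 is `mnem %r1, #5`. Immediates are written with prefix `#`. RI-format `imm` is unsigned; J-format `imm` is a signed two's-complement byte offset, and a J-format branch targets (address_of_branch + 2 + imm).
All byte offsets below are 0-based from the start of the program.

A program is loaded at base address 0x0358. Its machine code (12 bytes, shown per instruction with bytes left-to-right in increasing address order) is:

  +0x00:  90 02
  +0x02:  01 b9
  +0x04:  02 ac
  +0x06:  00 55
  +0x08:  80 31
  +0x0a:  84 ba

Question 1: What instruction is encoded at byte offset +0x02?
off 0x02: read 01 b9 as little → 0xb901
  top 6b → 0x2e → lsli [RI]
  [9:7] rd=2 = %r2
  [6:0] imm=1 = #1

lsli %r2, #1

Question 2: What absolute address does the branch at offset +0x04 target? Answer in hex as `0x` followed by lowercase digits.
0x0360

@+04  little-endian(02 ac) = 0xac02
  opcode bits[15:10]=0x2b: jsr/J
  [9:0] imm=2 = #2
  target = base 0x0358 + off 0x04 + 2 + imm 2 = 0x0360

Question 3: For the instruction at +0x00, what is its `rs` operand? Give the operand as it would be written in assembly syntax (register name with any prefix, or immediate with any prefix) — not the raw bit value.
%r1

+0x00: 90 02 ⇒ word 0x0290 (little)
  opcode bits[15:10]=0x0: xor/RR
  rd: (w>>7)&0x7=0x5 → %r5
  rs: (w>>4)&0x7=0x1 → %r1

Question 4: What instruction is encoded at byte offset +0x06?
not %r2

off 0x06: read 00 55 as little → 0x5500
  top 6b → 0x15 → not [R]
  rd@[9:7]=0x2 ⇒ %r2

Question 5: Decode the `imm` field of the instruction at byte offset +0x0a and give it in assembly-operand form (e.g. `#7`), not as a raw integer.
#4

@+0a  little-endian(84 ba) = 0xba84
  top 6b → 0x2e → lsli [RI]
  rd@[9:7]=0x5 ⇒ %r5
  imm@[6:0]=0x4 ⇒ #4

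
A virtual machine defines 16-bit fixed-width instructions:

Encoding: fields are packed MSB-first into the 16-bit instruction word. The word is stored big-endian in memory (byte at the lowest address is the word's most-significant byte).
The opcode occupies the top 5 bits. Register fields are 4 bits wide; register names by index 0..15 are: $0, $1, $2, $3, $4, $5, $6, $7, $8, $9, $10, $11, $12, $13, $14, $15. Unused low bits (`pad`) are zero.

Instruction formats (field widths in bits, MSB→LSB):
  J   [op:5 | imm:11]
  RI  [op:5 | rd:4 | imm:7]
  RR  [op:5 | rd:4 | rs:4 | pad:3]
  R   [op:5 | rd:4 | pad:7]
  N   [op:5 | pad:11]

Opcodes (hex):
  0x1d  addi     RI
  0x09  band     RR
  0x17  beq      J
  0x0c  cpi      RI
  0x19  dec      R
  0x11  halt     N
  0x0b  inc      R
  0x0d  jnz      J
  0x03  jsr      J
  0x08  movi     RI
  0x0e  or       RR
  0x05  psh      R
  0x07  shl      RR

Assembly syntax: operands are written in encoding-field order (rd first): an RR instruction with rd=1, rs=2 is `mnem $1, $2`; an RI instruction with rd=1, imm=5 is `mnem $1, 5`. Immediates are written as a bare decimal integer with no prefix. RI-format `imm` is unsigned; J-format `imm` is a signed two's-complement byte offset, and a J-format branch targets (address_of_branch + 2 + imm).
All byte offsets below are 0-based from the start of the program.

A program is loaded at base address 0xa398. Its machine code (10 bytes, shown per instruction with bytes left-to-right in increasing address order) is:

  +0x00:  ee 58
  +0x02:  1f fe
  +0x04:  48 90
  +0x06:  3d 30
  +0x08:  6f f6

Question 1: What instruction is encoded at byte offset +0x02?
jsr -2

@+02  big-endian(1f fe) = 0x1ffe
  op=0x1ffe>>11=0x3 ⇒ jsr (J)
  imm: (w>>0)&0x7ff=0x7fe (s11→-2) → -2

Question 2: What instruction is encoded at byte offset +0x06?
off 0x06: read 3d 30 as big → 0x3d30
  top 5b → 0x7 → shl [RR]
  rd: (w>>7)&0xf=0xa → $10
  rs: (w>>3)&0xf=0x6 → $6

shl $10, $6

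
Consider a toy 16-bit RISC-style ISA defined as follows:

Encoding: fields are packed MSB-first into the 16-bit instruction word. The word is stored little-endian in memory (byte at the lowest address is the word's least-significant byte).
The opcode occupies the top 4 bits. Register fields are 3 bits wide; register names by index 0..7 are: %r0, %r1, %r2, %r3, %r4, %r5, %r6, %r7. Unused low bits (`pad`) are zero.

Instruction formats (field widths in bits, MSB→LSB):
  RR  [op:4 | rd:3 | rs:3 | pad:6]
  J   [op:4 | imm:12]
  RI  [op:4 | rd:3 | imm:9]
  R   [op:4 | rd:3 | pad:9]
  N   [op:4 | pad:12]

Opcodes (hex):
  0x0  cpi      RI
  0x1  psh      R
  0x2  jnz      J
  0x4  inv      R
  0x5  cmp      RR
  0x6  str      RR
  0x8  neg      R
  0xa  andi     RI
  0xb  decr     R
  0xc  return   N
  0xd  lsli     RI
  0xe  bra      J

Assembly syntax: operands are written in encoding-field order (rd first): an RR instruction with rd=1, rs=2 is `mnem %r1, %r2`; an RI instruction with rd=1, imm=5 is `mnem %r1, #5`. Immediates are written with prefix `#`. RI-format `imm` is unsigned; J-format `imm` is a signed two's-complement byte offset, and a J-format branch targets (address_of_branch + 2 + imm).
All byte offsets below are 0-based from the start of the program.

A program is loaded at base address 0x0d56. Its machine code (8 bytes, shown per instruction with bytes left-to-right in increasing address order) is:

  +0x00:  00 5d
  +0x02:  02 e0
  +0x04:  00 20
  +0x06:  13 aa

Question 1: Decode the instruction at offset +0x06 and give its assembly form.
off 0x06: read 13 aa as little → 0xaa13
  opcode bits[15:12]=0xa: andi/RI
  rd: (w>>9)&0x7=0x5 → %r5
  imm: (w>>0)&0x1ff=0x13 → #19

andi %r5, #19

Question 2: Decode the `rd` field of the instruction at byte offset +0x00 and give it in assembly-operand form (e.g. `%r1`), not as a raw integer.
%r6

+0x00: 00 5d ⇒ word 0x5d00 (little)
  op=0x5d00>>12=0x5 ⇒ cmp (RR)
  [11:9] rd=6 = %r6
  [8:6] rs=4 = %r4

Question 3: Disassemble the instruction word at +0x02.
bra #2

[02] 02 e0 → 0xe002
  op=0xe002>>12=0xe ⇒ bra (J)
  imm@[11:0]=0x2 ⇒ #2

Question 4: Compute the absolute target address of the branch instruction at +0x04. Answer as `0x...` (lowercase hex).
0x0d5c

[04] 00 20 → 0x2000
  opcode bits[15:12]=0x2: jnz/J
  imm@[11:0]=0x0 ⇒ #0
  target = base 0x0d56 + off 0x04 + 2 + imm 0 = 0x0d5c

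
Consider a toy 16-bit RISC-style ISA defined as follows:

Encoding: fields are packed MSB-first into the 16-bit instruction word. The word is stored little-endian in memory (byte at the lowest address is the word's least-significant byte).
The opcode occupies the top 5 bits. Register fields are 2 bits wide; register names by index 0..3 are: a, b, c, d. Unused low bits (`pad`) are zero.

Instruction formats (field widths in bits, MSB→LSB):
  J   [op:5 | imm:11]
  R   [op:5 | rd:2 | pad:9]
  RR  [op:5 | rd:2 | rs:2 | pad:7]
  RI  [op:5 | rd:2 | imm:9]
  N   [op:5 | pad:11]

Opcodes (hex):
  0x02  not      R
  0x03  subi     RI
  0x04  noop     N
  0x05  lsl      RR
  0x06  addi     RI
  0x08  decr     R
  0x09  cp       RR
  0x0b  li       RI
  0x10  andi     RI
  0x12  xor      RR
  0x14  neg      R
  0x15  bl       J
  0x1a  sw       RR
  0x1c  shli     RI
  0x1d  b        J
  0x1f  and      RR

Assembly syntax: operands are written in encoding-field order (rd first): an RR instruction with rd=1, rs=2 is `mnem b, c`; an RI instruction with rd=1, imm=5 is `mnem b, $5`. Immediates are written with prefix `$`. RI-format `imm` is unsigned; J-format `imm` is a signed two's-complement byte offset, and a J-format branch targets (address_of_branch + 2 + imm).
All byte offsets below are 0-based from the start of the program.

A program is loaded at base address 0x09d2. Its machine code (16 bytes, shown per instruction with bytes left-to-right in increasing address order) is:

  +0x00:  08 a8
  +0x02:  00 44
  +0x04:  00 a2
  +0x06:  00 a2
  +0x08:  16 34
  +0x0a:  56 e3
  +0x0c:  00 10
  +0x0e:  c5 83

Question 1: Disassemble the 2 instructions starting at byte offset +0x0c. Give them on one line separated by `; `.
not a; andi b, $453

@+0c  little-endian(00 10) = 0x1000
  opcode bits[15:11]=0x2: not/R
  rd: (w>>9)&0x3=0x0 → a
@+0e  little-endian(c5 83) = 0x83c5
  opcode bits[15:11]=0x10: andi/RI
  rd: (w>>9)&0x3=0x1 → b
  imm: (w>>0)&0x1ff=0x1c5 → $453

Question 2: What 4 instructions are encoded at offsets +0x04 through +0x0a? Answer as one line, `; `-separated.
[04] 00 a2 → 0xa200
  opcode bits[15:11]=0x14: neg/R
  rd: (w>>9)&0x3=0x1 → b
[06] 00 a2 → 0xa200
  opcode bits[15:11]=0x14: neg/R
  rd: (w>>9)&0x3=0x1 → b
[08] 16 34 → 0x3416
  opcode bits[15:11]=0x6: addi/RI
  rd: (w>>9)&0x3=0x2 → c
  imm: (w>>0)&0x1ff=0x16 → $22
[0a] 56 e3 → 0xe356
  opcode bits[15:11]=0x1c: shli/RI
  rd: (w>>9)&0x3=0x1 → b
  imm: (w>>0)&0x1ff=0x156 → $342

neg b; neg b; addi c, $22; shli b, $342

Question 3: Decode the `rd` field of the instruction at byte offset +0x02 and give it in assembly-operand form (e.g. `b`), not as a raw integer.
+0x02: 00 44 ⇒ word 0x4400 (little)
  op=0x4400>>11=0x8 ⇒ decr (R)
  rd: (w>>9)&0x3=0x2 → c

c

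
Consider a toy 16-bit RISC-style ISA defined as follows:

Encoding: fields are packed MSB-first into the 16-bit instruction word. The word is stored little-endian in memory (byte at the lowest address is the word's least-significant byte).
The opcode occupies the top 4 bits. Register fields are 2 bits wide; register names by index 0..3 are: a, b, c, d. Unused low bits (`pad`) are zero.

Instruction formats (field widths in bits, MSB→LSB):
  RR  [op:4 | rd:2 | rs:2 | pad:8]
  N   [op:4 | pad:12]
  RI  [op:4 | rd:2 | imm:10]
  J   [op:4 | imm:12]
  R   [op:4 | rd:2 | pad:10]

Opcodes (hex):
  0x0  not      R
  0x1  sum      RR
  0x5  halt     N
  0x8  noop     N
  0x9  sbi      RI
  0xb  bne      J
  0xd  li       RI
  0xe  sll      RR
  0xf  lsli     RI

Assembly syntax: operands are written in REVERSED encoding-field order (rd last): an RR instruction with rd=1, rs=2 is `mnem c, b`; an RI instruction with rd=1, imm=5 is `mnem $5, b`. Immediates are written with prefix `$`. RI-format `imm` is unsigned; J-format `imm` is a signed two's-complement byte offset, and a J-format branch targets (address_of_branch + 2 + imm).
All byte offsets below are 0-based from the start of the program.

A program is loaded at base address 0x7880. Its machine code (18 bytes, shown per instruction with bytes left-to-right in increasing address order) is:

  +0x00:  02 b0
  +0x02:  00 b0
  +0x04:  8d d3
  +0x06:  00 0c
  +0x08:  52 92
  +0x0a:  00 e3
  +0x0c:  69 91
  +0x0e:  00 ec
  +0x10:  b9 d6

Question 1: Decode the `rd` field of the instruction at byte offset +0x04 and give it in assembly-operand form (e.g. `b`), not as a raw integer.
a

[04] 8d d3 → 0xd38d
  top 4b → 0xd → li [RI]
  rd@[11:10]=0x0 ⇒ a
  imm@[9:0]=0x38d ⇒ $909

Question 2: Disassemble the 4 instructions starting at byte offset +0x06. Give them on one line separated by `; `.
not d; sbi $594, a; sll d, a; sbi $361, a

+0x06: 00 0c ⇒ word 0x0c00 (little)
  opcode bits[15:12]=0x0: not/R
  rd: (w>>10)&0x3=0x3 → d
+0x08: 52 92 ⇒ word 0x9252 (little)
  opcode bits[15:12]=0x9: sbi/RI
  rd: (w>>10)&0x3=0x0 → a
  imm: (w>>0)&0x3ff=0x252 → $594
+0x0a: 00 e3 ⇒ word 0xe300 (little)
  opcode bits[15:12]=0xe: sll/RR
  rd: (w>>10)&0x3=0x0 → a
  rs: (w>>8)&0x3=0x3 → d
+0x0c: 69 91 ⇒ word 0x9169 (little)
  opcode bits[15:12]=0x9: sbi/RI
  rd: (w>>10)&0x3=0x0 → a
  imm: (w>>0)&0x3ff=0x169 → $361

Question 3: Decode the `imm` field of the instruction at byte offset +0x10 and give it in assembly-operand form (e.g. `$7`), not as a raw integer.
+0x10: b9 d6 ⇒ word 0xd6b9 (little)
  opcode bits[15:12]=0xd: li/RI
  rd@[11:10]=0x1 ⇒ b
  imm@[9:0]=0x2b9 ⇒ $697

$697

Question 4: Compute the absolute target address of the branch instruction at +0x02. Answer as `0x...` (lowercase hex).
off 0x02: read 00 b0 as little → 0xb000
  opcode bits[15:12]=0xb: bne/J
  [11:0] imm=0 = $0
  target = base 0x7880 + off 0x02 + 2 + imm 0 = 0x7884

0x7884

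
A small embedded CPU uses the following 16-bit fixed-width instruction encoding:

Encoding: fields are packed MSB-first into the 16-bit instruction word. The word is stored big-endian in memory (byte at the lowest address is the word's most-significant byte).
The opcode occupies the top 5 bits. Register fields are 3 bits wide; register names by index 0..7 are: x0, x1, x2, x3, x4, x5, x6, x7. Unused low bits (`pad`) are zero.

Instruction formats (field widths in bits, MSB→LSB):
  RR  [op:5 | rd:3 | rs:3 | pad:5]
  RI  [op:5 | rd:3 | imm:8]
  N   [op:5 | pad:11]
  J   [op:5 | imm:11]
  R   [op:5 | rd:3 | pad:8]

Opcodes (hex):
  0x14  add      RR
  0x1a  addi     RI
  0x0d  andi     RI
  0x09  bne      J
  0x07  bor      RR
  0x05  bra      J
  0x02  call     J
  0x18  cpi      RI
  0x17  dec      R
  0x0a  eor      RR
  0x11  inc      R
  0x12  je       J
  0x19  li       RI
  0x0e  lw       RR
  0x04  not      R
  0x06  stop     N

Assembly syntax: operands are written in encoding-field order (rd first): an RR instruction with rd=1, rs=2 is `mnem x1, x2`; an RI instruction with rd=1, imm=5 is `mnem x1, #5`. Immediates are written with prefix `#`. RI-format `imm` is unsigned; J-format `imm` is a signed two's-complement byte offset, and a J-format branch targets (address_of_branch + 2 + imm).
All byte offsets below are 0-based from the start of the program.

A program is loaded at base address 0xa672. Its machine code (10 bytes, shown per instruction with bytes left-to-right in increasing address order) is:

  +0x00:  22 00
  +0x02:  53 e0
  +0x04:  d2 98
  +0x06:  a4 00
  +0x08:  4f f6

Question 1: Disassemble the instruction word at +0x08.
bne #-10

@+08  big-endian(4f f6) = 0x4ff6
  opcode bits[15:11]=0x9: bne/J
  [10:0] imm=2038 (s11→-10) = #-10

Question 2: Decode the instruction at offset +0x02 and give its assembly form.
eor x3, x7

[02] 53 e0 → 0x53e0
  opcode bits[15:11]=0xa: eor/RR
  rd@[10:8]=0x3 ⇒ x3
  rs@[7:5]=0x7 ⇒ x7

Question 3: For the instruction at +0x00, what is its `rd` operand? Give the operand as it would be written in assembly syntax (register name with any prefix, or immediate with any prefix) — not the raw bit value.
[00] 22 00 → 0x2200
  top 5b → 0x4 → not [R]
  rd: (w>>8)&0x7=0x2 → x2

x2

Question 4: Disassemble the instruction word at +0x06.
add x4, x0

[06] a4 00 → 0xa400
  top 5b → 0x14 → add [RR]
  [10:8] rd=4 = x4
  [7:5] rs=0 = x0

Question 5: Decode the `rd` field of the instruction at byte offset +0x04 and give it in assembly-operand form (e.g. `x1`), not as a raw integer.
[04] d2 98 → 0xd298
  top 5b → 0x1a → addi [RI]
  rd@[10:8]=0x2 ⇒ x2
  imm@[7:0]=0x98 ⇒ #152

x2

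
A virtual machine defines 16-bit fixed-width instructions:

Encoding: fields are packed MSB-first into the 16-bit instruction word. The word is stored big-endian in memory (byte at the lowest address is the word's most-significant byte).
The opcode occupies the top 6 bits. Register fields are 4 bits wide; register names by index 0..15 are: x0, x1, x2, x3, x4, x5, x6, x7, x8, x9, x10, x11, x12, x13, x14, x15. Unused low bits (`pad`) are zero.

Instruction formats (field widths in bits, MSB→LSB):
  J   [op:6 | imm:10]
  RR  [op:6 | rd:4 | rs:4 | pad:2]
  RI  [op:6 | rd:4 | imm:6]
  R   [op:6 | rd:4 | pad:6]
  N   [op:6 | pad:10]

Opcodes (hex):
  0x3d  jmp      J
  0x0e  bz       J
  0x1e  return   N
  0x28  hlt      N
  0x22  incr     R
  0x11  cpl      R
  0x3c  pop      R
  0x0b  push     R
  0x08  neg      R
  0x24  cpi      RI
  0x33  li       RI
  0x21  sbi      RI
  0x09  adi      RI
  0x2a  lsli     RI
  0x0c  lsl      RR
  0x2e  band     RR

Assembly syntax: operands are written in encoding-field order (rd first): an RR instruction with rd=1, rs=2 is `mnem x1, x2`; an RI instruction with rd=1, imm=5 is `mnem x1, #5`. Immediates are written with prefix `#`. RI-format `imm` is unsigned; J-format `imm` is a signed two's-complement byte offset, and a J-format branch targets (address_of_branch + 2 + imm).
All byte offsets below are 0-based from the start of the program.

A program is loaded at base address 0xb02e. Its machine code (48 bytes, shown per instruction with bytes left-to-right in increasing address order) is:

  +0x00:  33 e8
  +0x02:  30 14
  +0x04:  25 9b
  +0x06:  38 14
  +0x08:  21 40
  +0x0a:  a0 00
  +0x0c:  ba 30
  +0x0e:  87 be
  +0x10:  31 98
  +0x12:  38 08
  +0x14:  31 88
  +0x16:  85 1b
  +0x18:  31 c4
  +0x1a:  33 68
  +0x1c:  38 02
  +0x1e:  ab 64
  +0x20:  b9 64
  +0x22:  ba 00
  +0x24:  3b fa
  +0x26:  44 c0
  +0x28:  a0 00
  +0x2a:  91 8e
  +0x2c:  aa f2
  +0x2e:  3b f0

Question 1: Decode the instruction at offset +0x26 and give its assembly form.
cpl x3

+0x26: 44 c0 ⇒ word 0x44c0 (big)
  op=0x44c0>>10=0x11 ⇒ cpl (R)
  rd: (w>>6)&0xf=0x3 → x3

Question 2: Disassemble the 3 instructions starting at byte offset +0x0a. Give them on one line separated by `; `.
hlt; band x8, x12; sbi x14, #62

[0a] a0 00 → 0xa000
  top 6b → 0x28 → hlt [N]
[0c] ba 30 → 0xba30
  top 6b → 0x2e → band [RR]
  [9:6] rd=8 = x8
  [5:2] rs=12 = x12
[0e] 87 be → 0x87be
  top 6b → 0x21 → sbi [RI]
  [9:6] rd=14 = x14
  [5:0] imm=62 = #62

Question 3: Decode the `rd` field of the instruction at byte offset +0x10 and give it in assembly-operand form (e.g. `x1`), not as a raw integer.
off 0x10: read 31 98 as big → 0x3198
  op=0x3198>>10=0xc ⇒ lsl (RR)
  rd@[9:6]=0x6 ⇒ x6
  rs@[5:2]=0x6 ⇒ x6

x6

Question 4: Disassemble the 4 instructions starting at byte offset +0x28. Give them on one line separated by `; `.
+0x28: a0 00 ⇒ word 0xa000 (big)
  opcode bits[15:10]=0x28: hlt/N
+0x2a: 91 8e ⇒ word 0x918e (big)
  opcode bits[15:10]=0x24: cpi/RI
  rd@[9:6]=0x6 ⇒ x6
  imm@[5:0]=0xe ⇒ #14
+0x2c: aa f2 ⇒ word 0xaaf2 (big)
  opcode bits[15:10]=0x2a: lsli/RI
  rd@[9:6]=0xb ⇒ x11
  imm@[5:0]=0x32 ⇒ #50
+0x2e: 3b f0 ⇒ word 0x3bf0 (big)
  opcode bits[15:10]=0xe: bz/J
  imm@[9:0]=0x3f0 (s10→-16) ⇒ #-16

hlt; cpi x6, #14; lsli x11, #50; bz #-16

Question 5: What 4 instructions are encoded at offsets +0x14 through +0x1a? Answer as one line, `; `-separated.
lsl x6, x2; sbi x4, #27; lsl x7, x1; lsl x13, x10

[14] 31 88 → 0x3188
  op=0x3188>>10=0xc ⇒ lsl (RR)
  [9:6] rd=6 = x6
  [5:2] rs=2 = x2
[16] 85 1b → 0x851b
  op=0x851b>>10=0x21 ⇒ sbi (RI)
  [9:6] rd=4 = x4
  [5:0] imm=27 = #27
[18] 31 c4 → 0x31c4
  op=0x31c4>>10=0xc ⇒ lsl (RR)
  [9:6] rd=7 = x7
  [5:2] rs=1 = x1
[1a] 33 68 → 0x3368
  op=0x3368>>10=0xc ⇒ lsl (RR)
  [9:6] rd=13 = x13
  [5:2] rs=10 = x10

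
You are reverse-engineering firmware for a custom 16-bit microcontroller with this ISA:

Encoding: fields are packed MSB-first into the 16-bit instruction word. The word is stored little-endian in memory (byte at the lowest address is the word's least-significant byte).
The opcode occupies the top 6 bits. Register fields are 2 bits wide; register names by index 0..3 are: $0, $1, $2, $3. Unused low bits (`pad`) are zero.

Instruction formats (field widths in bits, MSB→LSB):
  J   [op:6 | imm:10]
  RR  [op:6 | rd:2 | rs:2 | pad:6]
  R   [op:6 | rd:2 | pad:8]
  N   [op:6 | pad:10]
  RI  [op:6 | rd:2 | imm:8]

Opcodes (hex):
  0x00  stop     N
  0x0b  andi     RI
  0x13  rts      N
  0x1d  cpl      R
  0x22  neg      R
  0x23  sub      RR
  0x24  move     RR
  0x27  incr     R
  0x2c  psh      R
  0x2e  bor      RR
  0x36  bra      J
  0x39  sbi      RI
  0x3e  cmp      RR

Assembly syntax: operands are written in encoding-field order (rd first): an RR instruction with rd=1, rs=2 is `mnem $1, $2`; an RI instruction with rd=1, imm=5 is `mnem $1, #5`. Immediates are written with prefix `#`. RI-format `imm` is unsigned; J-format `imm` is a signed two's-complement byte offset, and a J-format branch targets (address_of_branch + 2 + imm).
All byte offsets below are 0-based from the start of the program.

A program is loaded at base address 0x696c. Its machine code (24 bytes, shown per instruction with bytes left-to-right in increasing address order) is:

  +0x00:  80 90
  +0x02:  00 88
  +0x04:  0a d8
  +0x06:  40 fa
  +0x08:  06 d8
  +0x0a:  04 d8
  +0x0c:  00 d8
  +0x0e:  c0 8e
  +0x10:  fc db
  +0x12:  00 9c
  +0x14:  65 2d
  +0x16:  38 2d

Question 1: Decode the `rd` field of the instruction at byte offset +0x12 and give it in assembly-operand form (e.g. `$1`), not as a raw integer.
$0

[12] 00 9c → 0x9c00
  opcode bits[15:10]=0x27: incr/R
  [9:8] rd=0 = $0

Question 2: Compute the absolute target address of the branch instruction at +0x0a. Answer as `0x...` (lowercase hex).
off 0x0a: read 04 d8 as little → 0xd804
  opcode bits[15:10]=0x36: bra/J
  [9:0] imm=4 = #4
  target = base 0x696c + off 0x0a + 2 + imm 4 = 0x697c

0x697c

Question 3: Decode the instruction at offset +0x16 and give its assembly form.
andi $1, #56

off 0x16: read 38 2d as little → 0x2d38
  opcode bits[15:10]=0xb: andi/RI
  rd@[9:8]=0x1 ⇒ $1
  imm@[7:0]=0x38 ⇒ #56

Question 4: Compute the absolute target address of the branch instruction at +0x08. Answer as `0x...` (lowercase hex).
0x697c

off 0x08: read 06 d8 as little → 0xd806
  opcode bits[15:10]=0x36: bra/J
  imm@[9:0]=0x6 ⇒ #6
  target = base 0x696c + off 0x08 + 2 + imm 6 = 0x697c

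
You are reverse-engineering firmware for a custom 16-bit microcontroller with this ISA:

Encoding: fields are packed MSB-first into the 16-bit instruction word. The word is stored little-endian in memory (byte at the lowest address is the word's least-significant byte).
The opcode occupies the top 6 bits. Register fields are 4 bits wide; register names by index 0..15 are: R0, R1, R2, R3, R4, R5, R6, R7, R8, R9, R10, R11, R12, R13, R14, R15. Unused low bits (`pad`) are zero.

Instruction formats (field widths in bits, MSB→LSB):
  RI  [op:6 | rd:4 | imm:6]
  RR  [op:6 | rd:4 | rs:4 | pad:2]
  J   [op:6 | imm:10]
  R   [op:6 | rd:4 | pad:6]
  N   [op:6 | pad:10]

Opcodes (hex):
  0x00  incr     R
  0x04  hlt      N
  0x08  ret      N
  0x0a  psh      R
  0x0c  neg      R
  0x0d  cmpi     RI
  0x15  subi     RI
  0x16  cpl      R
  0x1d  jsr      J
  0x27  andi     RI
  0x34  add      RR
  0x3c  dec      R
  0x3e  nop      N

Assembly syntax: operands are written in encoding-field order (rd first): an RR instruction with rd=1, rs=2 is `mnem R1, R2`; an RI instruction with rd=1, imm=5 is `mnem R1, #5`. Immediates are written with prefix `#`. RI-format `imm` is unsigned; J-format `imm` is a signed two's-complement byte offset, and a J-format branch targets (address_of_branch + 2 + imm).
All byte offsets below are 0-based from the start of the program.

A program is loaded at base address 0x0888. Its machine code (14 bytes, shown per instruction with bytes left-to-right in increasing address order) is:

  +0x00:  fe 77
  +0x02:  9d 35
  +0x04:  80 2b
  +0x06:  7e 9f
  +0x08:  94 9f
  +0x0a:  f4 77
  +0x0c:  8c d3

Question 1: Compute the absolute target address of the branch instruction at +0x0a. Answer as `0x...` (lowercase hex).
0x0888

@+0a  little-endian(f4 77) = 0x77f4
  opcode bits[15:10]=0x1d: jsr/J
  imm@[9:0]=0x3f4 (s10→-12) ⇒ #-12
  target = base 0x0888 + off 0x0a + 2 + imm -12 = 0x0888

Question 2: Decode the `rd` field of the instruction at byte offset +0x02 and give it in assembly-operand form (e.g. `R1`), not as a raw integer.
R6

@+02  little-endian(9d 35) = 0x359d
  opcode bits[15:10]=0xd: cmpi/RI
  rd@[9:6]=0x6 ⇒ R6
  imm@[5:0]=0x1d ⇒ #29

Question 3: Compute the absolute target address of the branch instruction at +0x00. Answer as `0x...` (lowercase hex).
0x0888

+0x00: fe 77 ⇒ word 0x77fe (little)
  op=0x77fe>>10=0x1d ⇒ jsr (J)
  imm: (w>>0)&0x3ff=0x3fe (s10→-2) → #-2
  target = base 0x0888 + off 0x00 + 2 + imm -2 = 0x0888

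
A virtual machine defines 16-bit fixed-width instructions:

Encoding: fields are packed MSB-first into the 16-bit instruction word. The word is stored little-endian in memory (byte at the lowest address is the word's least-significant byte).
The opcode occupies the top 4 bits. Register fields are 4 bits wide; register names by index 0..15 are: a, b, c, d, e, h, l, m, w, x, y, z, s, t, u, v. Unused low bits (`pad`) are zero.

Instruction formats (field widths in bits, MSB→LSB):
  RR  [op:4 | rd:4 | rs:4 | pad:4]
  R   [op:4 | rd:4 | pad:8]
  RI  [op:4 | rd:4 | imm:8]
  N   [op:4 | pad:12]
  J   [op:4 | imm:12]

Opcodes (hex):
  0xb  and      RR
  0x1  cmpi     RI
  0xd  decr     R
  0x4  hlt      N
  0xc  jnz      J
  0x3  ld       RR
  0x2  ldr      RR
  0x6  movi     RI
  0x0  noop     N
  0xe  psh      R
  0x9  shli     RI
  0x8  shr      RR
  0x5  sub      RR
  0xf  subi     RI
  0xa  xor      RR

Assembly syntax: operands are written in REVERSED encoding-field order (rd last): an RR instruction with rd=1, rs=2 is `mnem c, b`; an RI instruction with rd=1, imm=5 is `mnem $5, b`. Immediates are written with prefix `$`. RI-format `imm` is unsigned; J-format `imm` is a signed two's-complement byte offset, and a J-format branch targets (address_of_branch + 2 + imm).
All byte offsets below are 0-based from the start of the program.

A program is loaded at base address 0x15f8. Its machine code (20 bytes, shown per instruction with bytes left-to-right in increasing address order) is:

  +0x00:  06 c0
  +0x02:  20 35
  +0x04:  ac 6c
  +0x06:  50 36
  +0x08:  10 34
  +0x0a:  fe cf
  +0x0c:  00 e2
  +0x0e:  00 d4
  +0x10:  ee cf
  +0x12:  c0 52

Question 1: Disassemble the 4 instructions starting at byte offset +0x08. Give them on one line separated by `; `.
off 0x08: read 10 34 as little → 0x3410
  op=0x3410>>12=0x3 ⇒ ld (RR)
  rd@[11:8]=0x4 ⇒ e
  rs@[7:4]=0x1 ⇒ b
off 0x0a: read fe cf as little → 0xcffe
  op=0xcffe>>12=0xc ⇒ jnz (J)
  imm@[11:0]=0xffe (s12→-2) ⇒ $-2
off 0x0c: read 00 e2 as little → 0xe200
  op=0xe200>>12=0xe ⇒ psh (R)
  rd@[11:8]=0x2 ⇒ c
off 0x0e: read 00 d4 as little → 0xd400
  op=0xd400>>12=0xd ⇒ decr (R)
  rd@[11:8]=0x4 ⇒ e

ld b, e; jnz $-2; psh c; decr e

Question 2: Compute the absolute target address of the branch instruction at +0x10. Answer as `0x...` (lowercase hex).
0x15f8

@+10  little-endian(ee cf) = 0xcfee
  opcode bits[15:12]=0xc: jnz/J
  imm: (w>>0)&0xfff=0xfee (s12→-18) → $-18
  target = base 0x15f8 + off 0x10 + 2 + imm -18 = 0x15f8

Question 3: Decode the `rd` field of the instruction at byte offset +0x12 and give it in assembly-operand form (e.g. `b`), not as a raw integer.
off 0x12: read c0 52 as little → 0x52c0
  op=0x52c0>>12=0x5 ⇒ sub (RR)
  rd@[11:8]=0x2 ⇒ c
  rs@[7:4]=0xc ⇒ s

c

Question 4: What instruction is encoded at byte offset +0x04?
@+04  little-endian(ac 6c) = 0x6cac
  opcode bits[15:12]=0x6: movi/RI
  rd@[11:8]=0xc ⇒ s
  imm@[7:0]=0xac ⇒ $172

movi $172, s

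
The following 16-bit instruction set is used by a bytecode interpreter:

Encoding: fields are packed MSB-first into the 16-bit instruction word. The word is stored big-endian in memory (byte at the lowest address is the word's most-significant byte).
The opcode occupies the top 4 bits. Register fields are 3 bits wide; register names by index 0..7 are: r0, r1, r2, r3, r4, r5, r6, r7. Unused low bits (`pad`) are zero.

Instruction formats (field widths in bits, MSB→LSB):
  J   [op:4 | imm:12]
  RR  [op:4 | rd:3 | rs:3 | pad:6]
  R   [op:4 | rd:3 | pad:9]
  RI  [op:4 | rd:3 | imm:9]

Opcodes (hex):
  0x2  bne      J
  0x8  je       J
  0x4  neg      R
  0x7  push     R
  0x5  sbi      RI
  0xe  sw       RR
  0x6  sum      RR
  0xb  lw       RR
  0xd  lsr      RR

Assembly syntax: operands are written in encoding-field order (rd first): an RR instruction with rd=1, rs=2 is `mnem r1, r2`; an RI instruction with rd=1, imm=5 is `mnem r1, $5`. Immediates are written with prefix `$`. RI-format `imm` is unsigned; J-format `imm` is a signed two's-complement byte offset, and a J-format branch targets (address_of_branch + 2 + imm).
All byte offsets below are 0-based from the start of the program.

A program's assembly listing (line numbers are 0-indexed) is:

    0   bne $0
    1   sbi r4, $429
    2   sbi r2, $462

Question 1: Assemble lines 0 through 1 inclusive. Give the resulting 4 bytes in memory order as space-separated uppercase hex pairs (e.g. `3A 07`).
20 00 59 AD

L0: bne op=0x2:4|imm=0:12 ⇒ 0x2000 ⇒ big 20 00
L1: sbi op=0x5:4|rd=4:3|imm=429:9 ⇒ 0x59ad ⇒ big 59 ad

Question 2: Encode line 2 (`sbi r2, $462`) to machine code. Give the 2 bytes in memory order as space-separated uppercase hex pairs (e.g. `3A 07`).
55 CE

2. sbi fields op=0x5:4|rd=2:3|imm=462:9 → word 55ceh → 55 ce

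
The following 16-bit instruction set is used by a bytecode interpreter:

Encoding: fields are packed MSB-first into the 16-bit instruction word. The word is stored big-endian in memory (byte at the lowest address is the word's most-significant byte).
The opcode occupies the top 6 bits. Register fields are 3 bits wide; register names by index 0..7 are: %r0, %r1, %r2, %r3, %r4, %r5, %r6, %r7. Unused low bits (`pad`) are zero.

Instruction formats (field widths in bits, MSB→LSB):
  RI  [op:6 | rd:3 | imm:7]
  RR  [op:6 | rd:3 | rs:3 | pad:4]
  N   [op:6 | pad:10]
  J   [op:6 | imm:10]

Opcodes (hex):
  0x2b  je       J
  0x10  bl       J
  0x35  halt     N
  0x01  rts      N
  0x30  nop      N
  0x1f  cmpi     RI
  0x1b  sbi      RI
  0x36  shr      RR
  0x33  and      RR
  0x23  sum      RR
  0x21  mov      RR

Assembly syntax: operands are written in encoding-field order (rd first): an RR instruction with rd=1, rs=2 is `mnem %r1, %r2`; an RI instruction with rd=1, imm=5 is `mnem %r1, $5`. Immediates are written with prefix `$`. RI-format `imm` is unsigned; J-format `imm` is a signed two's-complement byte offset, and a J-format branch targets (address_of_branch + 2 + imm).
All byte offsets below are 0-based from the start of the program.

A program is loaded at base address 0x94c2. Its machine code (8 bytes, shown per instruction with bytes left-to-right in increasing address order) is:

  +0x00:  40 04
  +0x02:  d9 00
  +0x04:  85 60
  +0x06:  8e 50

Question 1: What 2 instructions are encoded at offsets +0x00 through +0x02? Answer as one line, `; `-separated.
@+00  big-endian(40 04) = 0x4004
  opcode bits[15:10]=0x10: bl/J
  imm: (w>>0)&0x3ff=0x4 → $4
@+02  big-endian(d9 00) = 0xd900
  opcode bits[15:10]=0x36: shr/RR
  rd: (w>>7)&0x7=0x2 → %r2
  rs: (w>>4)&0x7=0x0 → %r0

bl $4; shr %r2, %r0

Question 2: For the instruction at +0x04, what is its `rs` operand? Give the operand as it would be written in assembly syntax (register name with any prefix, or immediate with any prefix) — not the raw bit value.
%r6

[04] 85 60 → 0x8560
  opcode bits[15:10]=0x21: mov/RR
  rd: (w>>7)&0x7=0x2 → %r2
  rs: (w>>4)&0x7=0x6 → %r6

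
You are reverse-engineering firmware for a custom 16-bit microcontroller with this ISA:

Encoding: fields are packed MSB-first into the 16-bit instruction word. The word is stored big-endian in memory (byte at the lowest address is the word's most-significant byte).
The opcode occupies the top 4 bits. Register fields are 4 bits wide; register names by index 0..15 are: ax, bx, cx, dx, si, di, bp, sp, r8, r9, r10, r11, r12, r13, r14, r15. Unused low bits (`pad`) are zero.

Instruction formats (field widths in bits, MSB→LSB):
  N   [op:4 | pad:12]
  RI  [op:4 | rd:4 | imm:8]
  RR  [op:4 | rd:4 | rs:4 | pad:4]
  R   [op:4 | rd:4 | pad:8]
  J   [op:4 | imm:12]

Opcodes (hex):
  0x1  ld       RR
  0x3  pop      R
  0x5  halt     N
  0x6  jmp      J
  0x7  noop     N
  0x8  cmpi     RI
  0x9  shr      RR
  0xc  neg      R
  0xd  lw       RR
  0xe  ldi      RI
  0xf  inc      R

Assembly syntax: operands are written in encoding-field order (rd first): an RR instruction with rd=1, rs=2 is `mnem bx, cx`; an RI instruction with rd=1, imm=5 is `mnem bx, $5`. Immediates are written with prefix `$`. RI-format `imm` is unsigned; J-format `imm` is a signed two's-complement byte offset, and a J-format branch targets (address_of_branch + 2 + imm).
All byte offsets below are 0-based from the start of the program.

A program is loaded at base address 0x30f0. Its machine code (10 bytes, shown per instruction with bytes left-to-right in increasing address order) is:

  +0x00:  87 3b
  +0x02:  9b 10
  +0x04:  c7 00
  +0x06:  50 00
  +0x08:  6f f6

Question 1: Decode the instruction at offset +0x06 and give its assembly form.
halt

off 0x06: read 50 00 as big → 0x5000
  op=0x5000>>12=0x5 ⇒ halt (N)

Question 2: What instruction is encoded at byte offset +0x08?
jmp $-10

@+08  big-endian(6f f6) = 0x6ff6
  opcode bits[15:12]=0x6: jmp/J
  imm: (w>>0)&0xfff=0xff6 (s12→-10) → $-10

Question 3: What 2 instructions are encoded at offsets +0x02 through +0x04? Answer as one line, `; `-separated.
off 0x02: read 9b 10 as big → 0x9b10
  op=0x9b10>>12=0x9 ⇒ shr (RR)
  rd@[11:8]=0xb ⇒ r11
  rs@[7:4]=0x1 ⇒ bx
off 0x04: read c7 00 as big → 0xc700
  op=0xc700>>12=0xc ⇒ neg (R)
  rd@[11:8]=0x7 ⇒ sp

shr r11, bx; neg sp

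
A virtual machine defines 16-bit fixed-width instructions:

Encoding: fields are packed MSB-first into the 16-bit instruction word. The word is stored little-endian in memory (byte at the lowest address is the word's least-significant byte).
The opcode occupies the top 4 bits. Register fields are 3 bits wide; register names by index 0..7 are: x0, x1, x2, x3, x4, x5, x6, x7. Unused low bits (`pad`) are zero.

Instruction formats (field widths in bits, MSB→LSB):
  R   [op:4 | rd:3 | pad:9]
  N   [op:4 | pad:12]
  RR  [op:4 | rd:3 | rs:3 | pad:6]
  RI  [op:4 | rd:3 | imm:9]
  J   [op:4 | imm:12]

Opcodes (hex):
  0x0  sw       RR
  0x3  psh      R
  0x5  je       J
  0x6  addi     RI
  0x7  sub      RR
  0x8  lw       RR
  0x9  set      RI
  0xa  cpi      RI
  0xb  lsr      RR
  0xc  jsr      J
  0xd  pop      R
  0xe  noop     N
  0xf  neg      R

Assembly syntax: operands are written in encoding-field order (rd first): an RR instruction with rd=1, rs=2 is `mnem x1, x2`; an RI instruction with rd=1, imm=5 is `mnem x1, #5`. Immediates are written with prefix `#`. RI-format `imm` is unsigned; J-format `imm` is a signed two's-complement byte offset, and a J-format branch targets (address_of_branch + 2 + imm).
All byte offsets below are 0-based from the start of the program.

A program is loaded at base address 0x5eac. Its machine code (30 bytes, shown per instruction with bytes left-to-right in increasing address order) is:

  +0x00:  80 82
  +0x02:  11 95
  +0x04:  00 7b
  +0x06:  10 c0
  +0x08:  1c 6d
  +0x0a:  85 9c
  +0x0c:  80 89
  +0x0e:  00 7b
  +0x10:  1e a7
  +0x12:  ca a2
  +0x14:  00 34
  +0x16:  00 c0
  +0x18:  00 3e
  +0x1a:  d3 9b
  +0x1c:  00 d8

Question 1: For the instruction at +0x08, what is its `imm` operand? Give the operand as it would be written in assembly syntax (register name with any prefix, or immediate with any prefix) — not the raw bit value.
[08] 1c 6d → 0x6d1c
  opcode bits[15:12]=0x6: addi/RI
  rd: (w>>9)&0x7=0x6 → x6
  imm: (w>>0)&0x1ff=0x11c → #284

#284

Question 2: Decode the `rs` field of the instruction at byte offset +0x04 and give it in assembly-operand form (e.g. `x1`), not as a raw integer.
x4

[04] 00 7b → 0x7b00
  opcode bits[15:12]=0x7: sub/RR
  rd@[11:9]=0x5 ⇒ x5
  rs@[8:6]=0x4 ⇒ x4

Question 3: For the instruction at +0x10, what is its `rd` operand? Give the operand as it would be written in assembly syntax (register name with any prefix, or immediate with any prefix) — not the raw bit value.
[10] 1e a7 → 0xa71e
  top 4b → 0xa → cpi [RI]
  [11:9] rd=3 = x3
  [8:0] imm=286 = #286

x3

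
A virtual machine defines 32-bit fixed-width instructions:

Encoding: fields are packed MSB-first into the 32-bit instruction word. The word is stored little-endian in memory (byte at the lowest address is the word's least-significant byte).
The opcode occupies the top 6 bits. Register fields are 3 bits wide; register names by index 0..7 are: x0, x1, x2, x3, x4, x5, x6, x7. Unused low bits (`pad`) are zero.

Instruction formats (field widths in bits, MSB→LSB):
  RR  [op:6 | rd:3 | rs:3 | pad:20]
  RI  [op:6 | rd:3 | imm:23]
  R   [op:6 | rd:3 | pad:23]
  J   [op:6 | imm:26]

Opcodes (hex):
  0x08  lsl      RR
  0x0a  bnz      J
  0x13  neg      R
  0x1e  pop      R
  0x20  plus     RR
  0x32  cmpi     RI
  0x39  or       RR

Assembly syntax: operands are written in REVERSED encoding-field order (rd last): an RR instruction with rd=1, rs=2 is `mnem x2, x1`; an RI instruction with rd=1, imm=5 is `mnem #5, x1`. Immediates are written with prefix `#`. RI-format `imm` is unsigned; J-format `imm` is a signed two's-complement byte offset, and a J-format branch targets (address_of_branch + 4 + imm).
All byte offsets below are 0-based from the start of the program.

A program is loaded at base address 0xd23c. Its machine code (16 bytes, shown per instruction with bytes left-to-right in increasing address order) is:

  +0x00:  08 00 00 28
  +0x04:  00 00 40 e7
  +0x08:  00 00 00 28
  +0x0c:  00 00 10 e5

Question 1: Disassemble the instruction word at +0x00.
off 0x00: read 08 00 00 28 as little → 0x28000008
  op=0x28000008>>26=0xa ⇒ bnz (J)
  imm: (w>>0)&0x3ffffff=0x8 → #8

bnz #8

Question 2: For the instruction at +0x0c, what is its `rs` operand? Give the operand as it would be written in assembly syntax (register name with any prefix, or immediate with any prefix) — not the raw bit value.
off 0x0c: read 00 00 10 e5 as little → 0xe5100000
  opcode bits[31:26]=0x39: or/RR
  rd@[25:23]=0x2 ⇒ x2
  rs@[22:20]=0x1 ⇒ x1

x1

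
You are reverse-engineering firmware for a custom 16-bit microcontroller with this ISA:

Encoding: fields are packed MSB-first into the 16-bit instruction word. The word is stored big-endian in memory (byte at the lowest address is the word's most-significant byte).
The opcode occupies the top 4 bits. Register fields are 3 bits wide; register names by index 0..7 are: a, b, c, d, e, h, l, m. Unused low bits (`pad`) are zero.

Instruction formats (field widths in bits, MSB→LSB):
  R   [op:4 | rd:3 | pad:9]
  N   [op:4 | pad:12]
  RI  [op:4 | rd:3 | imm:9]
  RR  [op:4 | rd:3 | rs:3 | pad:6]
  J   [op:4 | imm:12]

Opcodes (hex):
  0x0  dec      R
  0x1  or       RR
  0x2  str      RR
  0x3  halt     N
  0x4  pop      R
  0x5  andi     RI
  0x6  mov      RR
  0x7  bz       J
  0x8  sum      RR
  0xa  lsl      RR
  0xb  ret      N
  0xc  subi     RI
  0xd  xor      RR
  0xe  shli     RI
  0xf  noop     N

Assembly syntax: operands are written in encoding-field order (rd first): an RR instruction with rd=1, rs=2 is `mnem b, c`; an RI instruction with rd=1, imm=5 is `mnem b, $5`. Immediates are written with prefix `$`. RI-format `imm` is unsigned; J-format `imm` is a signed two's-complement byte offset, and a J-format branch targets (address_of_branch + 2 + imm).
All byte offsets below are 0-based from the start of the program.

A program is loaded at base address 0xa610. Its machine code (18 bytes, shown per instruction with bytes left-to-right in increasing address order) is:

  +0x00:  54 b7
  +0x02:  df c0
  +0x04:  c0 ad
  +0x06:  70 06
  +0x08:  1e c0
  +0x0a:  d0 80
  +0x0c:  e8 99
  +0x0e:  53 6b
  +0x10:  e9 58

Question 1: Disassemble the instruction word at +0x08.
off 0x08: read 1e c0 as big → 0x1ec0
  opcode bits[15:12]=0x1: or/RR
  rd: (w>>9)&0x7=0x7 → m
  rs: (w>>6)&0x7=0x3 → d

or m, d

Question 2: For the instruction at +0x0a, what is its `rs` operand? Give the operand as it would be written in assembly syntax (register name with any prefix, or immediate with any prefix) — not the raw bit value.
+0x0a: d0 80 ⇒ word 0xd080 (big)
  top 4b → 0xd → xor [RR]
  rd: (w>>9)&0x7=0x0 → a
  rs: (w>>6)&0x7=0x2 → c

c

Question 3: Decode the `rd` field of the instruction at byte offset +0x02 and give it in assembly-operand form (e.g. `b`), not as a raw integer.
m

+0x02: df c0 ⇒ word 0xdfc0 (big)
  top 4b → 0xd → xor [RR]
  [11:9] rd=7 = m
  [8:6] rs=7 = m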